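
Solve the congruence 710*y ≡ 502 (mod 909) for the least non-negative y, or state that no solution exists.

gcd(710, 909) = 1, so a unique solution mod 909 exists.
710⁻¹ ≡ 539 (mod 909).
y ≡ 539*502 ≡ 605 (mod 909).

605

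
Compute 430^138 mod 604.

64

430^1 ≡ 430 (mod 604)
430^2 ≡ 430^2 = 184900 ≡ 76 (mod 604)
430^4 ≡ 76^2 = 5776 ≡ 340 (mod 604)
430^8 ≡ 340^2 = 115600 ≡ 236 (mod 604)
430^16 ≡ 236^2 = 55696 ≡ 128 (mod 604)
430^32 ≡ 128^2 = 16384 ≡ 76 (mod 604)
430^64 ≡ 76^2 = 5776 ≡ 340 (mod 604)
430^128 ≡ 340^2 = 115600 ≡ 236 (mod 604)
430^138 = 430^128 · 430^8 · 430^2 ≡ 236 · 236 · 76 (mod 604).
Accumulate the product:
236 · 236 = 55696 ≡ 128
128 · 76 = 9728 ≡ 64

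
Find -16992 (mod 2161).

-16992 = -8·2161 + 296, so -16992 ≡ 296 (mod 2161).

296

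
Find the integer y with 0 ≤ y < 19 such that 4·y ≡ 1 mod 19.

5

Run the extended Euclidean algorithm:
19 = 4*4 + 3
4 = 1*3 + 1
3 = 3*1 + 0
gcd(4, 19) = 1, so the inverse exists.
Bézout: 1 = −1*19 + 5*4.
So 4⁻¹ ≡ 5 (mod 19).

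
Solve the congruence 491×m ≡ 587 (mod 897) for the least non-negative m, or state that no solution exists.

151

gcd(491, 897) = 1, so a unique solution mod 897 exists.
491⁻¹ ≡ 95 (mod 897).
m ≡ 95×587 ≡ 151 (mod 897).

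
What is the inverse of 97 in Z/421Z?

204

By the extended Euclidean algorithm:
421 = 4×97 + 33
97 = 2×33 + 31
33 = 1×31 + 2
31 = 15×2 + 1
2 = 2×1 + 0
gcd(97, 421) = 1, so the inverse exists.
Bézout: 1 = −47×421 + 204×97.
So 97⁻¹ ≡ 204 (mod 421).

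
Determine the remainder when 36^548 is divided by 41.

18

By square-and-multiply:
548 in binary is 1000100100, i.e. 548 = 512 + 32 + 4.
36^1 ≡ 36 (mod 41)
36^2 ≡ 36^2 = 1296 ≡ 25 (mod 41)
36^4 ≡ 25^2 = 625 ≡ 10 (mod 41)
36^8 ≡ 10^2 = 100 ≡ 18 (mod 41)
36^16 ≡ 18^2 = 324 ≡ 37 (mod 41)
36^32 ≡ 37^2 = 1369 ≡ 16 (mod 41)
36^64 ≡ 16^2 = 256 ≡ 10 (mod 41)
36^128 ≡ 10^2 = 100 ≡ 18 (mod 41)
36^256 ≡ 18^2 = 324 ≡ 37 (mod 41)
36^512 ≡ 37^2 = 1369 ≡ 16 (mod 41)
36^548 = 36^512 * 36^32 * 36^4 ≡ 16 * 16 * 10 (mod 41).
Accumulate the product:
16 * 16 = 256 ≡ 10
10 * 10 = 100 ≡ 18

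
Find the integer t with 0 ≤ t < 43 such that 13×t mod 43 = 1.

43 = 3×13 + 4
13 = 3×4 + 1
4 = 4×1 + 0
gcd(13, 43) = 1, so the inverse exists.
Back-substitute for 1:
1 = 1×13 − 3×4
  = −3×43 + 10×13
So 13⁻¹ ≡ 10 (mod 43).

10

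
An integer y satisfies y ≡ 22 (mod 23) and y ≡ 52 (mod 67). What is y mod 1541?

1057

23⁻¹ mod 67: 23·35 ≡ 1 (mod 67), so 23⁻¹ ≡ 35.
y = 22 + 23·((52 − 22)·35 mod 67) = 22 + 23·45 = 1057.
Check: 1057 mod 23 = 22, 1057 mod 67 = 52. ✓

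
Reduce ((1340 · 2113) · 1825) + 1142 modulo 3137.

954

1340 · 2113 = 2831420 ≡ 1846 (mod 3137)
1846 · 1825 = 3368950 ≡ 2949 (mod 3137)
2949 + 1142 = 4091 ≡ 954 (mod 3137)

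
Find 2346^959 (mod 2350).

2346^1 ≡ 2346 (mod 2350)
2346^2 ≡ 2346^2 = 5503716 ≡ 16 (mod 2350)
2346^4 ≡ 16^2 = 256 (mod 2350)
2346^8 ≡ 256^2 = 65536 ≡ 2086 (mod 2350)
2346^16 ≡ 2086^2 = 4351396 ≡ 1546 (mod 2350)
2346^32 ≡ 1546^2 = 2390116 ≡ 166 (mod 2350)
2346^64 ≡ 166^2 = 27556 ≡ 1706 (mod 2350)
2346^128 ≡ 1706^2 = 2910436 ≡ 1136 (mod 2350)
2346^256 ≡ 1136^2 = 1290496 ≡ 346 (mod 2350)
2346^512 ≡ 346^2 = 119716 ≡ 2216 (mod 2350)
2346^959 = 2346^512 * 2346^256 * 2346^128 * 2346^32 * 2346^16 * 2346^8 * 2346^4 * 2346^2 * 2346^1 ≡ 2216 * 346 * 1136 * 166 * 1546 * 2086 * 256 * 16 * 2346 (mod 2350).
Accumulate the product:
2216 * 346 = 766736 ≡ 636
636 * 1136 = 722496 ≡ 1046
1046 * 166 = 173636 ≡ 2086
2086 * 1546 = 3224956 ≡ 756
756 * 2086 = 1577016 ≡ 166
166 * 256 = 42496 ≡ 196
196 * 16 = 3136 ≡ 786
786 * 2346 = 1843956 ≡ 1556

1556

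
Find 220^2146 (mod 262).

220^1 ≡ 220 (mod 262)
220^2 ≡ 220^2 = 48400 ≡ 192 (mod 262)
220^4 ≡ 192^2 = 36864 ≡ 184 (mod 262)
220^8 ≡ 184^2 = 33856 ≡ 58 (mod 262)
220^16 ≡ 58^2 = 3364 ≡ 220 (mod 262)
220^32 ≡ 220^2 = 48400 ≡ 192 (mod 262)
220^64 ≡ 192^2 = 36864 ≡ 184 (mod 262)
220^128 ≡ 184^2 = 33856 ≡ 58 (mod 262)
220^256 ≡ 58^2 = 3364 ≡ 220 (mod 262)
220^512 ≡ 220^2 = 48400 ≡ 192 (mod 262)
220^1024 ≡ 192^2 = 36864 ≡ 184 (mod 262)
220^2048 ≡ 184^2 = 33856 ≡ 58 (mod 262)
220^2146 = 220^2048 × 220^64 × 220^32 × 220^2 ≡ 58 × 184 × 192 × 192 (mod 262).
Accumulate the product:
58 × 184 = 10672 ≡ 192
192 × 192 = 36864 ≡ 184
184 × 192 = 35328 ≡ 220

220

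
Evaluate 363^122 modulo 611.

Using repeated squaring:
122 in binary is 1111010, i.e. 122 = 64 + 32 + 16 + 8 + 2.
363^1 ≡ 363 (mod 611)
363^2 ≡ 363^2 = 131769 ≡ 404 (mod 611)
363^4 ≡ 404^2 = 163216 ≡ 79 (mod 611)
363^8 ≡ 79^2 = 6241 ≡ 131 (mod 611)
363^16 ≡ 131^2 = 17161 ≡ 53 (mod 611)
363^32 ≡ 53^2 = 2809 ≡ 365 (mod 611)
363^64 ≡ 365^2 = 133225 ≡ 27 (mod 611)
363^122 = 363^64 * 363^32 * 363^16 * 363^8 * 363^2 ≡ 27 * 365 * 53 * 131 * 404 (mod 611).
Accumulate the product:
27 * 365 = 9855 ≡ 79
79 * 53 = 4187 ≡ 521
521 * 131 = 68251 ≡ 430
430 * 404 = 173720 ≡ 196

196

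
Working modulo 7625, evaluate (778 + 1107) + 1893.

3778

778 + 1107 = 1885
1885 + 1893 = 3778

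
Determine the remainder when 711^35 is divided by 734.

65

Using repeated squaring:
35 in binary is 100011, i.e. 35 = 32 + 2 + 1.
711^1 ≡ 711 (mod 734)
711^2 ≡ 711^2 = 505521 ≡ 529 (mod 734)
711^4 ≡ 529^2 = 279841 ≡ 187 (mod 734)
711^8 ≡ 187^2 = 34969 ≡ 471 (mod 734)
711^16 ≡ 471^2 = 221841 ≡ 173 (mod 734)
711^32 ≡ 173^2 = 29929 ≡ 569 (mod 734)
711^35 = 711^32 * 711^2 * 711^1 ≡ 569 * 529 * 711 (mod 734).
Accumulate the product:
569 * 529 = 301001 ≡ 61
61 * 711 = 43371 ≡ 65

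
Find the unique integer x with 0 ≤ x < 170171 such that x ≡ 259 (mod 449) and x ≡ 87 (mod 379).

449⁻¹ mod 379: 449·222 ≡ 1 (mod 379), so 449⁻¹ ≡ 222.
x = 259 + 449·((87 − 259)·222 mod 379) = 259 + 449·95 = 42914.
Check: 42914 mod 449 = 259, 42914 mod 379 = 87. ✓

42914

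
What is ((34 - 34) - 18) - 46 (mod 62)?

60

34 - 34 = 0
0 - 18 = -18 ≡ 44 (mod 62)
44 - 46 = -2 ≡ 60 (mod 62)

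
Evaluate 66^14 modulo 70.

16

14 in binary is 1110, i.e. 14 = 8 + 4 + 2.
66^1 ≡ 66 (mod 70)
66^2 ≡ 66^2 = 4356 ≡ 16 (mod 70)
66^4 ≡ 16^2 = 256 ≡ 46 (mod 70)
66^8 ≡ 46^2 = 2116 ≡ 16 (mod 70)
66^14 = 66^8 * 66^4 * 66^2 ≡ 16 * 46 * 16 (mod 70).
Accumulate the product:
16 * 46 = 736 ≡ 36
36 * 16 = 576 ≡ 16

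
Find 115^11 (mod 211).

8

11 in binary is 1011, i.e. 11 = 8 + 2 + 1.
115^1 ≡ 115 (mod 211)
115^2 ≡ 115^2 = 13225 ≡ 143 (mod 211)
115^4 ≡ 143^2 = 20449 ≡ 193 (mod 211)
115^8 ≡ 193^2 = 37249 ≡ 113 (mod 211)
115^11 = 115^8 · 115^2 · 115^1 ≡ 113 · 143 · 115 (mod 211).
Accumulate the product:
113 · 143 = 16159 ≡ 123
123 · 115 = 14145 ≡ 8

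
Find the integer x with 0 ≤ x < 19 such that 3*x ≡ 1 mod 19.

13

Apply the Euclidean algorithm and back-substitute:
19 = 6×3 + 1
3 = 3×1 + 0
gcd(3, 19) = 1, so the inverse exists.
Back-substitute for 1:
1 = 1×19 − 6×3
So 3⁻¹ ≡ −6 ≡ 13 (mod 19).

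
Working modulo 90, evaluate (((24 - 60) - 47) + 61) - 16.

24 - 60 = -36 ≡ 54 (mod 90)
54 - 47 = 7
7 + 61 = 68
68 - 16 = 52

52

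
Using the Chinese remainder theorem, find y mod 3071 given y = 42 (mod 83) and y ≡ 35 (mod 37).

2366

83⁻¹ mod 37: 83·33 ≡ 1 (mod 37), so 83⁻¹ ≡ 33.
y = 42 + 83·((35 − 42)·33 mod 37) = 42 + 83·28 = 2366.
Check: 2366 mod 83 = 42, 2366 mod 37 = 35. ✓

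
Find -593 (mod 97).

-593 = -7×97 + 86, so -593 ≡ 86 (mod 97).

86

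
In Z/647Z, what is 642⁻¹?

Apply the Euclidean algorithm and back-substitute:
647 = 1·642 + 5
642 = 128·5 + 2
5 = 2·2 + 1
2 = 2·1 + 0
gcd(642, 647) = 1, so the inverse exists.
Bézout: 1 = 257·647 − 259·642.
So 642⁻¹ ≡ −259 ≡ 388 (mod 647).

388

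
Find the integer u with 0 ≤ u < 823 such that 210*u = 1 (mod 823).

823 = 3×210 + 193
210 = 1×193 + 17
193 = 11×17 + 6
17 = 2×6 + 5
6 = 1×5 + 1
5 = 5×1 + 0
gcd(210, 823) = 1, so the inverse exists.
Bézout: 1 = 37×823 − 145×210.
So 210⁻¹ ≡ −145 ≡ 678 (mod 823).

678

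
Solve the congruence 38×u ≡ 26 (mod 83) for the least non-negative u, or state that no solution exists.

40

gcd(38, 83) = 1, so a unique solution mod 83 exists.
38⁻¹ ≡ 59 (mod 83).
u ≡ 59×26 ≡ 40 (mod 83).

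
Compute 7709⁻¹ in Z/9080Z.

9080 = 1*7709 + 1371
7709 = 5*1371 + 854
1371 = 1*854 + 517
854 = 1*517 + 337
517 = 1*337 + 180
337 = 1*180 + 157
180 = 1*157 + 23
157 = 6*23 + 19
23 = 1*19 + 4
19 = 4*4 + 3
4 = 1*3 + 1
3 = 3*1 + 0
gcd(7709, 9080) = 1, so the inverse exists.
Bézout: 1 = 2013*9080 − 2371*7709.
So 7709⁻¹ ≡ −2371 ≡ 6709 (mod 9080).

6709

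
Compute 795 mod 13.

2

795 = 61×13 + 2, so 795 ≡ 2 (mod 13).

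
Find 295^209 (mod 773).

439

By square-and-multiply:
209 in binary is 11010001, i.e. 209 = 128 + 64 + 16 + 1.
295^1 ≡ 295 (mod 773)
295^2 ≡ 295^2 = 87025 ≡ 449 (mod 773)
295^4 ≡ 449^2 = 201601 ≡ 621 (mod 773)
295^8 ≡ 621^2 = 385641 ≡ 687 (mod 773)
295^16 ≡ 687^2 = 471969 ≡ 439 (mod 773)
295^32 ≡ 439^2 = 192721 ≡ 244 (mod 773)
295^64 ≡ 244^2 = 59536 ≡ 15 (mod 773)
295^128 ≡ 15^2 = 225 (mod 773)
295^209 = 295^128 × 295^64 × 295^16 × 295^1 ≡ 225 × 15 × 439 × 295 (mod 773).
Accumulate the product:
225 × 15 = 3375 ≡ 283
283 × 439 = 124237 ≡ 557
557 × 295 = 164315 ≡ 439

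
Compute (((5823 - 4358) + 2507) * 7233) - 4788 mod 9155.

5823 - 4358 = 1465
1465 + 2507 = 3972
3972 * 7233 = 28729476 ≡ 1086 (mod 9155)
1086 - 4788 = -3702 ≡ 5453 (mod 9155)

5453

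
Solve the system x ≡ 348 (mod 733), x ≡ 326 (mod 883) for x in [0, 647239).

500987

733⁻¹ mod 883: 733×571 ≡ 1 (mod 883), so 733⁻¹ ≡ 571.
x = 348 + 733×((326 − 348)×571 mod 883) = 348 + 733×683 = 500987.
Check: 500987 mod 733 = 348, 500987 mod 883 = 326. ✓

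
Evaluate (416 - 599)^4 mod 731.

416 - 599 = -183 ≡ 548 (mod 731)
(548)^4 ≡ 494 (mod 731)

494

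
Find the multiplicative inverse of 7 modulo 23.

By the extended Euclidean algorithm:
23 = 3×7 + 2
7 = 3×2 + 1
2 = 2×1 + 0
gcd(7, 23) = 1, so the inverse exists.
Back-substitute for 1:
1 = 1×7 − 3×2
  = −3×23 + 10×7
So 7⁻¹ ≡ 10 (mod 23).

10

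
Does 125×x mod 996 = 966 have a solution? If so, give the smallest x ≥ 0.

gcd(125, 996) = 1, so a unique solution mod 996 exists.
125⁻¹ ≡ 749 (mod 996).
x ≡ 749×966 ≡ 438 (mod 996).

438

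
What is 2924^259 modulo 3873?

2924

2924^1 ≡ 2924 (mod 3873)
2924^2 ≡ 2924^2 = 8549776 ≡ 2065 (mod 3873)
2924^4 ≡ 2065^2 = 4264225 ≡ 52 (mod 3873)
2924^8 ≡ 52^2 = 2704 (mod 3873)
2924^16 ≡ 2704^2 = 7311616 ≡ 3265 (mod 3873)
2924^32 ≡ 3265^2 = 10660225 ≡ 1729 (mod 3873)
2924^64 ≡ 1729^2 = 2989441 ≡ 3358 (mod 3873)
2924^128 ≡ 3358^2 = 11276164 ≡ 1861 (mod 3873)
2924^256 ≡ 1861^2 = 3463321 ≡ 859 (mod 3873)
2924^259 = 2924^256 · 2924^2 · 2924^1 ≡ 859 · 2065 · 2924 (mod 3873).
Accumulate the product:
859 · 2065 = 1773835 ≡ 1
1 · 2924 = 2924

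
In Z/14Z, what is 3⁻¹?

By the extended Euclidean algorithm:
14 = 4×3 + 2
3 = 1×2 + 1
2 = 2×1 + 0
gcd(3, 14) = 1, so the inverse exists.
Back-substitute for 1:
1 = 1×3 − 1×2
  = −1×14 + 5×3
So 3⁻¹ ≡ 5 (mod 14).

5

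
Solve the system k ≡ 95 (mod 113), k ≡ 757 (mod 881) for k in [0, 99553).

113⁻¹ mod 881: 113×460 ≡ 1 (mod 881), so 113⁻¹ ≡ 460.
k = 95 + 113×((757 − 95)×460 mod 881) = 95 + 113×575 = 65070.
Check: 65070 mod 113 = 95, 65070 mod 881 = 757. ✓

65070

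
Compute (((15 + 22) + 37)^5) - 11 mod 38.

15 + 22 = 37
37 + 37 = 74 ≡ 36 (mod 38)
(36)^5 ≡ 6 (mod 38)
6 - 11 = -5 ≡ 33 (mod 38)

33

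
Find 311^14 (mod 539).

422

Using repeated squaring:
14 in binary is 1110, i.e. 14 = 8 + 4 + 2.
311^1 ≡ 311 (mod 539)
311^2 ≡ 311^2 = 96721 ≡ 240 (mod 539)
311^4 ≡ 240^2 = 57600 ≡ 466 (mod 539)
311^8 ≡ 466^2 = 217156 ≡ 478 (mod 539)
311^14 = 311^8 * 311^4 * 311^2 ≡ 478 * 466 * 240 (mod 539).
Accumulate the product:
478 * 466 = 222748 ≡ 141
141 * 240 = 33840 ≡ 422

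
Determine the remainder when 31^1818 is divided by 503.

Compute successive squares:
31^1 ≡ 31 (mod 503)
31^2 ≡ 31^2 = 961 ≡ 458 (mod 503)
31^4 ≡ 458^2 = 209764 ≡ 13 (mod 503)
31^8 ≡ 13^2 = 169 (mod 503)
31^16 ≡ 169^2 = 28561 ≡ 393 (mod 503)
31^32 ≡ 393^2 = 154449 ≡ 28 (mod 503)
31^64 ≡ 28^2 = 784 ≡ 281 (mod 503)
31^128 ≡ 281^2 = 78961 ≡ 493 (mod 503)
31^256 ≡ 493^2 = 243049 ≡ 100 (mod 503)
31^512 ≡ 100^2 = 10000 ≡ 443 (mod 503)
31^1024 ≡ 443^2 = 196249 ≡ 79 (mod 503)
31^1818 = 31^1024 * 31^512 * 31^256 * 31^16 * 31^8 * 31^2 ≡ 79 * 443 * 100 * 393 * 169 * 458 (mod 503).
Accumulate the product:
79 * 443 = 34997 ≡ 290
290 * 100 = 29000 ≡ 329
329 * 393 = 129297 ≡ 26
26 * 169 = 4394 ≡ 370
370 * 458 = 169460 ≡ 452

452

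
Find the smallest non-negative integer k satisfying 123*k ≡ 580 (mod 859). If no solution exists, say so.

312

gcd(123, 859) = 1, so a unique solution mod 859 exists.
123⁻¹ ≡ 433 (mod 859).
k ≡ 433*580 ≡ 312 (mod 859).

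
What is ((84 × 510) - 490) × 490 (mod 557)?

465

84 × 510 = 42840 ≡ 508 (mod 557)
508 - 490 = 18
18 × 490 = 8820 ≡ 465 (mod 557)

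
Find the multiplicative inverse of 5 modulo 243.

Apply the Euclidean algorithm and back-substitute:
243 = 48·5 + 3
5 = 1·3 + 2
3 = 1·2 + 1
2 = 2·1 + 0
gcd(5, 243) = 1, so the inverse exists.
Bézout: 1 = 2·243 − 97·5.
So 5⁻¹ ≡ −97 ≡ 146 (mod 243).

146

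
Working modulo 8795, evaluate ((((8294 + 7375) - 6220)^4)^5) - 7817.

6679

8294 + 7375 = 15669 ≡ 6874 (mod 8795)
6874 - 6220 = 654
(654)^4 ≡ 7481 (mod 8795)
(7481)^5 ≡ 5701 (mod 8795)
5701 - 7817 = -2116 ≡ 6679 (mod 8795)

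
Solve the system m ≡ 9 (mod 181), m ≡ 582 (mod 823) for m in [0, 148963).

59015

181⁻¹ mod 823: 181*532 ≡ 1 (mod 823), so 181⁻¹ ≡ 532.
m = 9 + 181*((582 − 9)*532 mod 823) = 9 + 181*326 = 59015.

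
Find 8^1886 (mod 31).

8

Using repeated squaring:
1886 in binary is 11101011110, i.e. 1886 = 1024 + 512 + 256 + 64 + 16 + 8 + 4 + 2.
8^1 ≡ 8 (mod 31)
8^2 ≡ 8^2 = 64 ≡ 2 (mod 31)
8^4 ≡ 2^2 = 4 (mod 31)
8^8 ≡ 4^2 = 16 (mod 31)
8^16 ≡ 16^2 = 256 ≡ 8 (mod 31)
8^32 ≡ 8^2 = 64 ≡ 2 (mod 31)
8^64 ≡ 2^2 = 4 (mod 31)
8^128 ≡ 4^2 = 16 (mod 31)
8^256 ≡ 16^2 = 256 ≡ 8 (mod 31)
8^512 ≡ 8^2 = 64 ≡ 2 (mod 31)
8^1024 ≡ 2^2 = 4 (mod 31)
8^1886 = 8^1024 · 8^512 · 8^256 · 8^64 · 8^16 · 8^8 · 8^4 · 8^2 ≡ 4 · 2 · 8 · 4 · 8 · 16 · 4 · 2 (mod 31).
Accumulate the product:
4 · 2 = 8
8 · 8 = 64 ≡ 2
2 · 4 = 8
8 · 8 = 64 ≡ 2
2 · 16 = 32 ≡ 1
1 · 4 = 4
4 · 2 = 8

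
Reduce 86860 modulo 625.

86860 = 138*625 + 610, so 86860 ≡ 610 (mod 625).

610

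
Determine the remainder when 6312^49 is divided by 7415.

49 in binary is 110001, i.e. 49 = 32 + 16 + 1.
6312^1 ≡ 6312 (mod 7415)
6312^2 ≡ 6312^2 = 39841344 ≡ 549 (mod 7415)
6312^4 ≡ 549^2 = 301401 ≡ 4801 (mod 7415)
6312^8 ≡ 4801^2 = 23049601 ≡ 3781 (mod 7415)
6312^16 ≡ 3781^2 = 14295961 ≡ 7256 (mod 7415)
6312^32 ≡ 7256^2 = 52649536 ≡ 3036 (mod 7415)
6312^49 = 6312^32 · 6312^16 · 6312^1 ≡ 3036 · 7256 · 6312 (mod 7415).
Accumulate the product:
3036 · 7256 = 22029216 ≡ 6666
6666 · 6312 = 42075792 ≡ 3082

3082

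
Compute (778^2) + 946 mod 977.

490

(778)^2 ≡ 521 (mod 977)
521 + 946 = 1467 ≡ 490 (mod 977)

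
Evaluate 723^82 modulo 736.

73

723^1 ≡ 723 (mod 736)
723^2 ≡ 723^2 = 522729 ≡ 169 (mod 736)
723^4 ≡ 169^2 = 28561 ≡ 593 (mod 736)
723^8 ≡ 593^2 = 351649 ≡ 577 (mod 736)
723^16 ≡ 577^2 = 332929 ≡ 257 (mod 736)
723^32 ≡ 257^2 = 66049 ≡ 545 (mod 736)
723^64 ≡ 545^2 = 297025 ≡ 417 (mod 736)
723^82 = 723^64 × 723^16 × 723^2 ≡ 417 × 257 × 169 (mod 736).
Accumulate the product:
417 × 257 = 107169 ≡ 449
449 × 169 = 75881 ≡ 73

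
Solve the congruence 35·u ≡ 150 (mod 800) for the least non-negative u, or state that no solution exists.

gcd(35, 800) = 5, and 5 | 150, so solutions exist.
Divide through by 5: 7·u ≡ 30 mod 160.
7⁻¹ ≡ 23 (mod 160).
u ≡ 23·30 ≡ 50 (mod 160).
The smallest non-negative solution is u = 50.

50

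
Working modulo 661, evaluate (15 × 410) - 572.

15 × 410 = 6150 ≡ 201 (mod 661)
201 - 572 = -371 ≡ 290 (mod 661)

290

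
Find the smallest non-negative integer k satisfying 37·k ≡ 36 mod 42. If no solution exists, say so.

gcd(37, 42) = 1, so a unique solution mod 42 exists.
37⁻¹ ≡ 25 (mod 42).
k ≡ 25·36 ≡ 18 (mod 42).

18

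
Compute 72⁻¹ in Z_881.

673

Run the extended Euclidean algorithm:
881 = 12*72 + 17
72 = 4*17 + 4
17 = 4*4 + 1
4 = 4*1 + 0
gcd(72, 881) = 1, so the inverse exists.
Bézout: 1 = 17*881 − 208*72.
So 72⁻¹ ≡ −208 ≡ 673 (mod 881).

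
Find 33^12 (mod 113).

12 in binary is 1100, i.e. 12 = 8 + 4.
33^1 ≡ 33 (mod 113)
33^2 ≡ 33^2 = 1089 ≡ 72 (mod 113)
33^4 ≡ 72^2 = 5184 ≡ 99 (mod 113)
33^8 ≡ 99^2 = 9801 ≡ 83 (mod 113)
33^12 = 33^8 · 33^4 ≡ 83 · 99 (mod 113).
83 · 99 = 8217 ≡ 81 (mod 113).

81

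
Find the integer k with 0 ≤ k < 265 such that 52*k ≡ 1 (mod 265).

265 = 5*52 + 5
52 = 10*5 + 2
5 = 2*2 + 1
2 = 2*1 + 0
gcd(52, 265) = 1, so the inverse exists.
Back-substitute for 1:
1 = 1*5 − 2*2
  = −2*52 + 21*5
  = 21*265 − 107*52
So 52⁻¹ ≡ −107 ≡ 158 (mod 265).

158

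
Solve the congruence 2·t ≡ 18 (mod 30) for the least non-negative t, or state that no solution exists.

gcd(2, 30) = 2, and 2 | 18, so solutions exist.
Divide through by 2: 1·t mod 15 = 9.
1⁻¹ ≡ 1 (mod 15).
t ≡ 1·9 ≡ 9 (mod 15).
The smallest non-negative solution is t = 9.

9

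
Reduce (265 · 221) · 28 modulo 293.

192

265 · 221 = 58565 ≡ 258 (mod 293)
258 · 28 = 7224 ≡ 192 (mod 293)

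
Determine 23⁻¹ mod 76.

Run the extended Euclidean algorithm:
76 = 3·23 + 7
23 = 3·7 + 2
7 = 3·2 + 1
2 = 2·1 + 0
gcd(23, 76) = 1, so the inverse exists.
Back-substitute for 1:
1 = 1·7 − 3·2
  = −3·23 + 10·7
  = 10·76 − 33·23
So 23⁻¹ ≡ −33 ≡ 43 (mod 76).

43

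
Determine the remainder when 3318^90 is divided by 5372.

3476

Using repeated squaring:
3318^1 ≡ 3318 (mod 5372)
3318^2 ≡ 3318^2 = 11009124 ≡ 1896 (mod 5372)
3318^4 ≡ 1896^2 = 3594816 ≡ 948 (mod 5372)
3318^8 ≡ 948^2 = 898704 ≡ 1580 (mod 5372)
3318^16 ≡ 1580^2 = 2496400 ≡ 3792 (mod 5372)
3318^32 ≡ 3792^2 = 14379264 ≡ 3792 (mod 5372)
3318^64 ≡ 3792^2 = 14379264 ≡ 3792 (mod 5372)
3318^90 = 3318^64 * 3318^16 * 3318^8 * 3318^2 ≡ 3792 * 3792 * 1580 * 1896 (mod 5372).
Accumulate the product:
3792 * 3792 = 14379264 ≡ 3792
3792 * 1580 = 5991360 ≡ 1580
1580 * 1896 = 2995680 ≡ 3476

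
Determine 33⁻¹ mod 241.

168

Run the extended Euclidean algorithm:
241 = 7*33 + 10
33 = 3*10 + 3
10 = 3*3 + 1
3 = 3*1 + 0
gcd(33, 241) = 1, so the inverse exists.
Bézout: 1 = 10*241 − 73*33.
So 33⁻¹ ≡ −73 ≡ 168 (mod 241).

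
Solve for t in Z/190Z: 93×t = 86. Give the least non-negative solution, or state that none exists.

52

gcd(93, 190) = 1, so a unique solution mod 190 exists.
93⁻¹ ≡ 47 (mod 190).
t ≡ 47×86 ≡ 52 (mod 190).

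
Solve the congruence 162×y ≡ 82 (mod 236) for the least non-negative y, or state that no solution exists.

gcd(162, 236) = 2, and 2 | 82, so solutions exist.
Divide through by 2: 81×y = 41 (mod 118).
81⁻¹ ≡ 51 (mod 118).
y ≡ 51×41 ≡ 85 (mod 118).
The smallest non-negative solution is y = 85.

85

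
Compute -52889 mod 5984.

967

-52889 = -9×5984 + 967, so -52889 ≡ 967 (mod 5984).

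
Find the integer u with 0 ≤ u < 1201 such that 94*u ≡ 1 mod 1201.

Run the extended Euclidean algorithm:
1201 = 12·94 + 73
94 = 1·73 + 21
73 = 3·21 + 10
21 = 2·10 + 1
10 = 10·1 + 0
gcd(94, 1201) = 1, so the inverse exists.
Back-substitute for 1:
1 = 1·21 − 2·10
  = −2·73 + 7·21
  = 7·94 − 9·73
  = −9·1201 + 115·94
So 94⁻¹ ≡ 115 (mod 1201).

115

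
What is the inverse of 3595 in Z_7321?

By the extended Euclidean algorithm:
7321 = 2·3595 + 131
3595 = 27·131 + 58
131 = 2·58 + 15
58 = 3·15 + 13
15 = 1·13 + 2
13 = 6·2 + 1
2 = 2·1 + 0
gcd(3595, 7321) = 1, so the inverse exists.
Bézout: 1 = −1674·7321 + 3409·3595.
So 3595⁻¹ ≡ 3409 (mod 7321).

3409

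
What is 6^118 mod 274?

Compute successive squares:
6^1 ≡ 6 (mod 274)
6^2 ≡ 6^2 = 36 (mod 274)
6^4 ≡ 36^2 = 1296 ≡ 200 (mod 274)
6^8 ≡ 200^2 = 40000 ≡ 270 (mod 274)
6^16 ≡ 270^2 = 72900 ≡ 16 (mod 274)
6^32 ≡ 16^2 = 256 (mod 274)
6^64 ≡ 256^2 = 65536 ≡ 50 (mod 274)
6^118 = 6^64 × 6^32 × 6^16 × 6^4 × 6^2 ≡ 50 × 256 × 16 × 200 × 36 (mod 274).
Accumulate the product:
50 × 256 = 12800 ≡ 196
196 × 16 = 3136 ≡ 122
122 × 200 = 24400 ≡ 14
14 × 36 = 504 ≡ 230

230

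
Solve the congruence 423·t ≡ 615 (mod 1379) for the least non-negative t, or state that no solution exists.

422

gcd(423, 1379) = 1, so a unique solution mod 1379 exists.
423⁻¹ ≡ 1216 (mod 1379).
t ≡ 1216·615 ≡ 422 (mod 1379).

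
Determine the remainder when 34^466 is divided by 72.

16

Using repeated squaring:
34^1 ≡ 34 (mod 72)
34^2 ≡ 34^2 = 1156 ≡ 4 (mod 72)
34^4 ≡ 4^2 = 16 (mod 72)
34^8 ≡ 16^2 = 256 ≡ 40 (mod 72)
34^16 ≡ 40^2 = 1600 ≡ 16 (mod 72)
34^32 ≡ 16^2 = 256 ≡ 40 (mod 72)
34^64 ≡ 40^2 = 1600 ≡ 16 (mod 72)
34^128 ≡ 16^2 = 256 ≡ 40 (mod 72)
34^256 ≡ 40^2 = 1600 ≡ 16 (mod 72)
34^466 = 34^256 × 34^128 × 34^64 × 34^16 × 34^2 ≡ 16 × 40 × 16 × 16 × 4 (mod 72).
Accumulate the product:
16 × 40 = 640 ≡ 64
64 × 16 = 1024 ≡ 16
16 × 16 = 256 ≡ 40
40 × 4 = 160 ≡ 16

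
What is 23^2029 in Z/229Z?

6

Compute successive squares:
2029 in binary is 11111101101, i.e. 2029 = 1024 + 512 + 256 + 128 + 64 + 32 + 8 + 4 + 1.
23^1 ≡ 23 (mod 229)
23^2 ≡ 23^2 = 529 ≡ 71 (mod 229)
23^4 ≡ 71^2 = 5041 ≡ 3 (mod 229)
23^8 ≡ 3^2 = 9 (mod 229)
23^16 ≡ 9^2 = 81 (mod 229)
23^32 ≡ 81^2 = 6561 ≡ 149 (mod 229)
23^64 ≡ 149^2 = 22201 ≡ 217 (mod 229)
23^128 ≡ 217^2 = 47089 ≡ 144 (mod 229)
23^256 ≡ 144^2 = 20736 ≡ 126 (mod 229)
23^512 ≡ 126^2 = 15876 ≡ 75 (mod 229)
23^1024 ≡ 75^2 = 5625 ≡ 129 (mod 229)
23^2029 = 23^1024 · 23^512 · 23^256 · 23^128 · 23^64 · 23^32 · 23^8 · 23^4 · 23^1 ≡ 129 · 75 · 126 · 144 · 217 · 149 · 9 · 3 · 23 (mod 229).
Accumulate the product:
129 · 75 = 9675 ≡ 57
57 · 126 = 7182 ≡ 83
83 · 144 = 11952 ≡ 44
44 · 217 = 9548 ≡ 159
159 · 149 = 23691 ≡ 104
104 · 9 = 936 ≡ 20
20 · 3 = 60
60 · 23 = 1380 ≡ 6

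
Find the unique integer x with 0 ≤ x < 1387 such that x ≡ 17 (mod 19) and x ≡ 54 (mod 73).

19⁻¹ mod 73: 19·50 ≡ 1 (mod 73), so 19⁻¹ ≡ 50.
x = 17 + 19·((54 − 17)·50 mod 73) = 17 + 19·25 = 492.
Check: 492 mod 19 = 17, 492 mod 73 = 54. ✓

492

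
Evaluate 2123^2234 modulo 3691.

Using repeated squaring:
2234 in binary is 100010111010, i.e. 2234 = 2048 + 128 + 32 + 16 + 8 + 2.
2123^1 ≡ 2123 (mod 3691)
2123^2 ≡ 2123^2 = 4507129 ≡ 418 (mod 3691)
2123^4 ≡ 418^2 = 174724 ≡ 1247 (mod 3691)
2123^8 ≡ 1247^2 = 1555009 ≡ 1098 (mod 3691)
2123^16 ≡ 1098^2 = 1205604 ≡ 2338 (mod 3691)
2123^32 ≡ 2338^2 = 5466244 ≡ 3564 (mod 3691)
2123^64 ≡ 3564^2 = 12702096 ≡ 1365 (mod 3691)
2123^128 ≡ 1365^2 = 1863225 ≡ 2961 (mod 3691)
2123^256 ≡ 2961^2 = 8767521 ≡ 1396 (mod 3691)
2123^512 ≡ 1396^2 = 1948816 ≡ 3659 (mod 3691)
2123^1024 ≡ 3659^2 = 13388281 ≡ 1024 (mod 3691)
2123^2048 ≡ 1024^2 = 1048576 ≡ 332 (mod 3691)
2123^2234 = 2123^2048 * 2123^128 * 2123^32 * 2123^16 * 2123^8 * 2123^2 ≡ 332 * 2961 * 3564 * 2338 * 1098 * 418 (mod 3691).
Accumulate the product:
332 * 2961 = 983052 ≡ 1246
1246 * 3564 = 4440744 ≡ 471
471 * 2338 = 1101198 ≡ 1280
1280 * 1098 = 1405440 ≡ 2860
2860 * 418 = 1195480 ≡ 3287

3287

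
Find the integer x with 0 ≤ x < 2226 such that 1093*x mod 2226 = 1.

2059

By the extended Euclidean algorithm:
2226 = 2·1093 + 40
1093 = 27·40 + 13
40 = 3·13 + 1
13 = 13·1 + 0
gcd(1093, 2226) = 1, so the inverse exists.
Bézout: 1 = 82·2226 − 167·1093.
So 1093⁻¹ ≡ −167 ≡ 2059 (mod 2226).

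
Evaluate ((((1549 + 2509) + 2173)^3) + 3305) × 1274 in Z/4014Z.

1549 + 2509 = 4058 ≡ 44 (mod 4014)
44 + 2173 = 2217
(2217)^3 ≡ 2709 (mod 4014)
2709 + 3305 = 6014 ≡ 2000 (mod 4014)
2000 × 1274 = 2548000 ≡ 3124 (mod 4014)

3124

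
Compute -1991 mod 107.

42

-1991 = -19·107 + 42, so -1991 ≡ 42 (mod 107).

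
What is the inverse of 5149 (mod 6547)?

1803

Apply the Euclidean algorithm and back-substitute:
6547 = 1·5149 + 1398
5149 = 3·1398 + 955
1398 = 1·955 + 443
955 = 2·443 + 69
443 = 6·69 + 29
69 = 2·29 + 11
29 = 2·11 + 7
11 = 1·7 + 4
7 = 1·4 + 3
4 = 1·3 + 1
3 = 3·1 + 0
gcd(5149, 6547) = 1, so the inverse exists.
Back-substitute for 1:
1 = 1·4 − 1·3
  = −1·7 + 2·4
  = 2·11 − 3·7
  = −3·29 + 8·11
  = 8·69 − 19·29
  = −19·443 + 122·69
  = 122·955 − 263·443
  = −263·1398 + 385·955
  = 385·5149 − 1418·1398
  = −1418·6547 + 1803·5149
So 5149⁻¹ ≡ 1803 (mod 6547).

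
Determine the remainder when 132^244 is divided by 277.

264

By square-and-multiply:
132^1 ≡ 132 (mod 277)
132^2 ≡ 132^2 = 17424 ≡ 250 (mod 277)
132^4 ≡ 250^2 = 62500 ≡ 175 (mod 277)
132^8 ≡ 175^2 = 30625 ≡ 155 (mod 277)
132^16 ≡ 155^2 = 24025 ≡ 203 (mod 277)
132^32 ≡ 203^2 = 41209 ≡ 213 (mod 277)
132^64 ≡ 213^2 = 45369 ≡ 218 (mod 277)
132^128 ≡ 218^2 = 47524 ≡ 157 (mod 277)
132^244 = 132^128 · 132^64 · 132^32 · 132^16 · 132^4 ≡ 157 · 218 · 213 · 203 · 175 (mod 277).
Accumulate the product:
157 · 218 = 34226 ≡ 155
155 · 213 = 33015 ≡ 52
52 · 203 = 10556 ≡ 30
30 · 175 = 5250 ≡ 264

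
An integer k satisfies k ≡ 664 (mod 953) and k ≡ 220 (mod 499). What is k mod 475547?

263692

953⁻¹ mod 499: 953*377 ≡ 1 (mod 499), so 953⁻¹ ≡ 377.
k = 664 + 953*((220 − 664)*377 mod 499) = 664 + 953*276 = 263692.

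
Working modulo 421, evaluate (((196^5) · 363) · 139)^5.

401

(196)^5 ≡ 328 (mod 421)
328 · 363 = 119064 ≡ 342 (mod 421)
342 · 139 = 47538 ≡ 386 (mod 421)
(386)^5 ≡ 401 (mod 421)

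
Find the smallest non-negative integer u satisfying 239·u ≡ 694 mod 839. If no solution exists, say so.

gcd(239, 839) = 1, so a unique solution mod 839 exists.
239⁻¹ ≡ 502 (mod 839).
u ≡ 502·694 ≡ 203 (mod 839).

203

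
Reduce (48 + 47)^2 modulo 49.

48 + 47 = 95 ≡ 46 (mod 49)
(46)^2 ≡ 9 (mod 49)

9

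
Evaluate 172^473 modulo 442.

473 in binary is 111011001, i.e. 473 = 256 + 128 + 64 + 16 + 8 + 1.
172^1 ≡ 172 (mod 442)
172^2 ≡ 172^2 = 29584 ≡ 412 (mod 442)
172^4 ≡ 412^2 = 169744 ≡ 16 (mod 442)
172^8 ≡ 16^2 = 256 (mod 442)
172^16 ≡ 256^2 = 65536 ≡ 120 (mod 442)
172^32 ≡ 120^2 = 14400 ≡ 256 (mod 442)
172^64 ≡ 256^2 = 65536 ≡ 120 (mod 442)
172^128 ≡ 120^2 = 14400 ≡ 256 (mod 442)
172^256 ≡ 256^2 = 65536 ≡ 120 (mod 442)
172^473 = 172^256 × 172^128 × 172^64 × 172^16 × 172^8 × 172^1 ≡ 120 × 256 × 120 × 120 × 256 × 172 (mod 442).
Accumulate the product:
120 × 256 = 30720 ≡ 222
222 × 120 = 26640 ≡ 120
120 × 120 = 14400 ≡ 256
256 × 256 = 65536 ≡ 120
120 × 172 = 20640 ≡ 308

308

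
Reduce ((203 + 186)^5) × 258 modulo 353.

31

203 + 186 = 389 ≡ 36 (mod 353)
(36)^5 ≡ 100 (mod 353)
100 × 258 = 25800 ≡ 31 (mod 353)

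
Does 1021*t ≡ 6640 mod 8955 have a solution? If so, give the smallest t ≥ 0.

1480

gcd(1021, 8955) = 1, so a unique solution mod 8955 exists.
1021⁻¹ ≡ 421 (mod 8955).
t ≡ 421*6640 ≡ 1480 (mod 8955).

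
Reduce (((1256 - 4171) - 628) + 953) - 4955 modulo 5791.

4037

1256 - 4171 = -2915 ≡ 2876 (mod 5791)
2876 - 628 = 2248
2248 + 953 = 3201
3201 - 4955 = -1754 ≡ 4037 (mod 5791)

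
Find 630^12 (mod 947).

469

12 in binary is 1100, i.e. 12 = 8 + 4.
630^1 ≡ 630 (mod 947)
630^2 ≡ 630^2 = 396900 ≡ 107 (mod 947)
630^4 ≡ 107^2 = 11449 ≡ 85 (mod 947)
630^8 ≡ 85^2 = 7225 ≡ 596 (mod 947)
630^12 = 630^8 · 630^4 ≡ 596 · 85 (mod 947).
596 · 85 = 50660 ≡ 469 (mod 947).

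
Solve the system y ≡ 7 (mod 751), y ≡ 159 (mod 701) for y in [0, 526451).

507683

751⁻¹ mod 701: 751*687 ≡ 1 (mod 701), so 751⁻¹ ≡ 687.
y = 7 + 751*((159 − 7)*687 mod 701) = 7 + 751*676 = 507683.
Check: 507683 mod 751 = 7, 507683 mod 701 = 159. ✓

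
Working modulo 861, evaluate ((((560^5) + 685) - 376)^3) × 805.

(560)^5 ≡ 14 (mod 861)
14 + 685 = 699
699 - 376 = 323
(323)^3 ≡ 449 (mod 861)
449 × 805 = 361445 ≡ 686 (mod 861)

686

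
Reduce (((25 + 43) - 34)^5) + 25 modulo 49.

25 + 43 = 68 ≡ 19 (mod 49)
19 - 34 = -15 ≡ 34 (mod 49)
(34)^5 ≡ 27 (mod 49)
27 + 25 = 52 ≡ 3 (mod 49)

3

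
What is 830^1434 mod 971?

676

830^1 ≡ 830 (mod 971)
830^2 ≡ 830^2 = 688900 ≡ 461 (mod 971)
830^4 ≡ 461^2 = 212521 ≡ 843 (mod 971)
830^8 ≡ 843^2 = 710649 ≡ 848 (mod 971)
830^16 ≡ 848^2 = 719104 ≡ 564 (mod 971)
830^32 ≡ 564^2 = 318096 ≡ 579 (mod 971)
830^64 ≡ 579^2 = 335241 ≡ 246 (mod 971)
830^128 ≡ 246^2 = 60516 ≡ 314 (mod 971)
830^256 ≡ 314^2 = 98596 ≡ 525 (mod 971)
830^512 ≡ 525^2 = 275625 ≡ 832 (mod 971)
830^1024 ≡ 832^2 = 692224 ≡ 872 (mod 971)
830^1434 = 830^1024 * 830^256 * 830^128 * 830^16 * 830^8 * 830^2 ≡ 872 * 525 * 314 * 564 * 848 * 461 (mod 971).
Accumulate the product:
872 * 525 = 457800 ≡ 459
459 * 314 = 144126 ≡ 418
418 * 564 = 235752 ≡ 770
770 * 848 = 652960 ≡ 448
448 * 461 = 206528 ≡ 676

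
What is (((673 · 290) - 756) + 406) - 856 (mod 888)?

380

673 · 290 = 195170 ≡ 698 (mod 888)
698 - 756 = -58 ≡ 830 (mod 888)
830 + 406 = 1236 ≡ 348 (mod 888)
348 - 856 = -508 ≡ 380 (mod 888)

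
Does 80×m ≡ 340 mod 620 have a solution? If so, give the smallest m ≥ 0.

gcd(80, 620) = 20, and 20 | 340, so solutions exist.
Divide through by 20: 4×m ≡ 17 (mod 31).
4⁻¹ ≡ 8 (mod 31).
m ≡ 8×17 ≡ 12 (mod 31).
The smallest non-negative solution is m = 12.

12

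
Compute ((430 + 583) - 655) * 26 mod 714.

26

430 + 583 = 1013 ≡ 299 (mod 714)
299 - 655 = -356 ≡ 358 (mod 714)
358 * 26 = 9308 ≡ 26 (mod 714)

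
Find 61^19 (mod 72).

Using repeated squaring:
19 in binary is 10011, i.e. 19 = 16 + 2 + 1.
61^1 ≡ 61 (mod 72)
61^2 ≡ 61^2 = 3721 ≡ 49 (mod 72)
61^4 ≡ 49^2 = 2401 ≡ 25 (mod 72)
61^8 ≡ 25^2 = 625 ≡ 49 (mod 72)
61^16 ≡ 49^2 = 2401 ≡ 25 (mod 72)
61^19 = 61^16 · 61^2 · 61^1 ≡ 25 · 49 · 61 (mod 72).
Accumulate the product:
25 · 49 = 1225 ≡ 1
1 · 61 = 61

61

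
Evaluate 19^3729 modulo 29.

21

Using repeated squaring:
19^1 ≡ 19 (mod 29)
19^2 ≡ 19^2 = 361 ≡ 13 (mod 29)
19^4 ≡ 13^2 = 169 ≡ 24 (mod 29)
19^8 ≡ 24^2 = 576 ≡ 25 (mod 29)
19^16 ≡ 25^2 = 625 ≡ 16 (mod 29)
19^32 ≡ 16^2 = 256 ≡ 24 (mod 29)
19^64 ≡ 24^2 = 576 ≡ 25 (mod 29)
19^128 ≡ 25^2 = 625 ≡ 16 (mod 29)
19^256 ≡ 16^2 = 256 ≡ 24 (mod 29)
19^512 ≡ 24^2 = 576 ≡ 25 (mod 29)
19^1024 ≡ 25^2 = 625 ≡ 16 (mod 29)
19^2048 ≡ 16^2 = 256 ≡ 24 (mod 29)
19^3729 = 19^2048 · 19^1024 · 19^512 · 19^128 · 19^16 · 19^1 ≡ 24 · 16 · 25 · 16 · 16 · 19 (mod 29).
Accumulate the product:
24 · 16 = 384 ≡ 7
7 · 25 = 175 ≡ 1
1 · 16 = 16
16 · 16 = 256 ≡ 24
24 · 19 = 456 ≡ 21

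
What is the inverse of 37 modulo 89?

89 = 2·37 + 15
37 = 2·15 + 7
15 = 2·7 + 1
7 = 7·1 + 0
gcd(37, 89) = 1, so the inverse exists.
Back-substitute for 1:
1 = 1·15 − 2·7
  = −2·37 + 5·15
  = 5·89 − 12·37
So 37⁻¹ ≡ −12 ≡ 77 (mod 89).

77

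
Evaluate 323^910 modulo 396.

Compute successive squares:
323^1 ≡ 323 (mod 396)
323^2 ≡ 323^2 = 104329 ≡ 181 (mod 396)
323^4 ≡ 181^2 = 32761 ≡ 289 (mod 396)
323^8 ≡ 289^2 = 83521 ≡ 361 (mod 396)
323^16 ≡ 361^2 = 130321 ≡ 37 (mod 396)
323^32 ≡ 37^2 = 1369 ≡ 181 (mod 396)
323^64 ≡ 181^2 = 32761 ≡ 289 (mod 396)
323^128 ≡ 289^2 = 83521 ≡ 361 (mod 396)
323^256 ≡ 361^2 = 130321 ≡ 37 (mod 396)
323^512 ≡ 37^2 = 1369 ≡ 181 (mod 396)
323^910 = 323^512 × 323^256 × 323^128 × 323^8 × 323^4 × 323^2 ≡ 181 × 37 × 361 × 361 × 289 × 181 (mod 396).
Accumulate the product:
181 × 37 = 6697 ≡ 361
361 × 361 = 130321 ≡ 37
37 × 361 = 13357 ≡ 289
289 × 289 = 83521 ≡ 361
361 × 181 = 65341 ≡ 1

1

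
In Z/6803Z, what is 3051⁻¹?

2892

Run the extended Euclidean algorithm:
6803 = 2*3051 + 701
3051 = 4*701 + 247
701 = 2*247 + 207
247 = 1*207 + 40
207 = 5*40 + 7
40 = 5*7 + 5
7 = 1*5 + 2
5 = 2*2 + 1
2 = 2*1 + 0
gcd(3051, 6803) = 1, so the inverse exists.
Back-substitute for 1:
1 = 1*5 − 2*2
  = −2*7 + 3*5
  = 3*40 − 17*7
  = −17*207 + 88*40
  = 88*247 − 105*207
  = −105*701 + 298*247
  = 298*3051 − 1297*701
  = −1297*6803 + 2892*3051
So 3051⁻¹ ≡ 2892 (mod 6803).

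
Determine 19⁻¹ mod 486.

486 = 25*19 + 11
19 = 1*11 + 8
11 = 1*8 + 3
8 = 2*3 + 2
3 = 1*2 + 1
2 = 2*1 + 0
gcd(19, 486) = 1, so the inverse exists.
Back-substitute for 1:
1 = 1*3 − 1*2
  = −1*8 + 3*3
  = 3*11 − 4*8
  = −4*19 + 7*11
  = 7*486 − 179*19
So 19⁻¹ ≡ −179 ≡ 307 (mod 486).

307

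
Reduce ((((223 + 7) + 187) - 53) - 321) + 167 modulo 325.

210

223 + 7 = 230
230 + 187 = 417 ≡ 92 (mod 325)
92 - 53 = 39
39 - 321 = -282 ≡ 43 (mod 325)
43 + 167 = 210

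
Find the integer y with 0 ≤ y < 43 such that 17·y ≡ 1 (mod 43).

43 = 2×17 + 9
17 = 1×9 + 8
9 = 1×8 + 1
8 = 8×1 + 0
gcd(17, 43) = 1, so the inverse exists.
Bézout: 1 = 2×43 − 5×17.
So 17⁻¹ ≡ −5 ≡ 38 (mod 43).

38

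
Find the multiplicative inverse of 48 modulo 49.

48

Run the extended Euclidean algorithm:
49 = 1×48 + 1
48 = 48×1 + 0
gcd(48, 49) = 1, so the inverse exists.
Back-substitute for 1:
1 = 1×49 − 1×48
So 48⁻¹ ≡ −1 ≡ 48 (mod 49).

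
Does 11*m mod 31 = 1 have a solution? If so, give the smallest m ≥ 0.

17

gcd(11, 31) = 1, so a unique solution mod 31 exists.
11⁻¹ ≡ 17 (mod 31).
m ≡ 17*1 ≡ 17 (mod 31).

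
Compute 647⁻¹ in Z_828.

215

Apply the Euclidean algorithm and back-substitute:
828 = 1×647 + 181
647 = 3×181 + 104
181 = 1×104 + 77
104 = 1×77 + 27
77 = 2×27 + 23
27 = 1×23 + 4
23 = 5×4 + 3
4 = 1×3 + 1
3 = 3×1 + 0
gcd(647, 828) = 1, so the inverse exists.
Bézout: 1 = −168×828 + 215×647.
So 647⁻¹ ≡ 215 (mod 828).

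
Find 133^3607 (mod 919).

260

Using repeated squaring:
3607 in binary is 111000010111, i.e. 3607 = 2048 + 1024 + 512 + 16 + 4 + 2 + 1.
133^1 ≡ 133 (mod 919)
133^2 ≡ 133^2 = 17689 ≡ 228 (mod 919)
133^4 ≡ 228^2 = 51984 ≡ 520 (mod 919)
133^8 ≡ 520^2 = 270400 ≡ 214 (mod 919)
133^16 ≡ 214^2 = 45796 ≡ 765 (mod 919)
133^32 ≡ 765^2 = 585225 ≡ 741 (mod 919)
133^64 ≡ 741^2 = 549081 ≡ 438 (mod 919)
133^128 ≡ 438^2 = 191844 ≡ 692 (mod 919)
133^256 ≡ 692^2 = 478864 ≡ 65 (mod 919)
133^512 ≡ 65^2 = 4225 ≡ 549 (mod 919)
133^1024 ≡ 549^2 = 301401 ≡ 888 (mod 919)
133^2048 ≡ 888^2 = 788544 ≡ 42 (mod 919)
133^3607 = 133^2048 × 133^1024 × 133^512 × 133^16 × 133^4 × 133^2 × 133^1 ≡ 42 × 888 × 549 × 765 × 520 × 228 × 133 (mod 919).
Accumulate the product:
42 × 888 = 37296 ≡ 536
536 × 549 = 294264 ≡ 184
184 × 765 = 140760 ≡ 153
153 × 520 = 79560 ≡ 526
526 × 228 = 119928 ≡ 458
458 × 133 = 60914 ≡ 260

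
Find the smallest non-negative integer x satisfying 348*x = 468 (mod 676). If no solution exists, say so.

13

gcd(348, 676) = 4, and 4 | 468, so solutions exist.
Divide through by 4: 87*x = 117 (mod 169).
87⁻¹ ≡ 68 (mod 169).
x ≡ 68*117 ≡ 13 (mod 169).
The smallest non-negative solution is x = 13.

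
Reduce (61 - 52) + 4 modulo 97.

61 - 52 = 9
9 + 4 = 13

13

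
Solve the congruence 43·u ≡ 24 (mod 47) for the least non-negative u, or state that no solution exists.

41

gcd(43, 47) = 1, so a unique solution mod 47 exists.
43⁻¹ ≡ 35 (mod 47).
u ≡ 35·24 ≡ 41 (mod 47).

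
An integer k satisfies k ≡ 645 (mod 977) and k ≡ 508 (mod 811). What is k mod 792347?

977⁻¹ mod 811: 977*171 ≡ 1 (mod 811), so 977⁻¹ ≡ 171.
k = 645 + 977*((508 − 645)*171 mod 811) = 645 + 977*92 = 90529.
Check: 90529 mod 977 = 645, 90529 mod 811 = 508. ✓

90529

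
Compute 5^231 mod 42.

Using repeated squaring:
5^1 ≡ 5 (mod 42)
5^2 ≡ 5^2 = 25 (mod 42)
5^4 ≡ 25^2 = 625 ≡ 37 (mod 42)
5^8 ≡ 37^2 = 1369 ≡ 25 (mod 42)
5^16 ≡ 25^2 = 625 ≡ 37 (mod 42)
5^32 ≡ 37^2 = 1369 ≡ 25 (mod 42)
5^64 ≡ 25^2 = 625 ≡ 37 (mod 42)
5^128 ≡ 37^2 = 1369 ≡ 25 (mod 42)
5^231 = 5^128 × 5^64 × 5^32 × 5^4 × 5^2 × 5^1 ≡ 25 × 37 × 25 × 37 × 25 × 5 (mod 42).
Accumulate the product:
25 × 37 = 925 ≡ 1
1 × 25 = 25
25 × 37 = 925 ≡ 1
1 × 25 = 25
25 × 5 = 125 ≡ 41

41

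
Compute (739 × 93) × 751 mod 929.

595

739 × 93 = 68727 ≡ 910 (mod 929)
910 × 751 = 683410 ≡ 595 (mod 929)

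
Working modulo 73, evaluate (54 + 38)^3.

70

54 + 38 = 92 ≡ 19 (mod 73)
(19)^3 ≡ 70 (mod 73)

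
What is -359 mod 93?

-359 = -4×93 + 13, so -359 ≡ 13 (mod 93).

13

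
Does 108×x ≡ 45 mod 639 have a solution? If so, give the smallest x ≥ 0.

30

gcd(108, 639) = 9, and 9 | 45, so solutions exist.
Divide through by 9: 12×x = 5 (mod 71).
12⁻¹ ≡ 6 (mod 71).
x ≡ 6×5 ≡ 30 (mod 71).
The smallest non-negative solution is x = 30.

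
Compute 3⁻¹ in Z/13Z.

13 = 4×3 + 1
3 = 3×1 + 0
gcd(3, 13) = 1, so the inverse exists.
Back-substitute for 1:
1 = 1×13 − 4×3
So 3⁻¹ ≡ −4 ≡ 9 (mod 13).

9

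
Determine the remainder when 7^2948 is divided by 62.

41

2948 in binary is 101110000100, i.e. 2948 = 2048 + 512 + 256 + 128 + 4.
7^1 ≡ 7 (mod 62)
7^2 ≡ 7^2 = 49 (mod 62)
7^4 ≡ 49^2 = 2401 ≡ 45 (mod 62)
7^8 ≡ 45^2 = 2025 ≡ 41 (mod 62)
7^16 ≡ 41^2 = 1681 ≡ 7 (mod 62)
7^32 ≡ 7^2 = 49 (mod 62)
7^64 ≡ 49^2 = 2401 ≡ 45 (mod 62)
7^128 ≡ 45^2 = 2025 ≡ 41 (mod 62)
7^256 ≡ 41^2 = 1681 ≡ 7 (mod 62)
7^512 ≡ 7^2 = 49 (mod 62)
7^1024 ≡ 49^2 = 2401 ≡ 45 (mod 62)
7^2048 ≡ 45^2 = 2025 ≡ 41 (mod 62)
7^2948 = 7^2048 · 7^512 · 7^256 · 7^128 · 7^4 ≡ 41 · 49 · 7 · 41 · 45 (mod 62).
Accumulate the product:
41 · 49 = 2009 ≡ 25
25 · 7 = 175 ≡ 51
51 · 41 = 2091 ≡ 45
45 · 45 = 2025 ≡ 41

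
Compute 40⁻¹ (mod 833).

479

833 = 20·40 + 33
40 = 1·33 + 7
33 = 4·7 + 5
7 = 1·5 + 2
5 = 2·2 + 1
2 = 2·1 + 0
gcd(40, 833) = 1, so the inverse exists.
Bézout: 1 = 17·833 − 354·40.
So 40⁻¹ ≡ −354 ≡ 479 (mod 833).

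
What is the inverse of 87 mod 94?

94 = 1×87 + 7
87 = 12×7 + 3
7 = 2×3 + 1
3 = 3×1 + 0
gcd(87, 94) = 1, so the inverse exists.
Bézout: 1 = 25×94 − 27×87.
So 87⁻¹ ≡ −27 ≡ 67 (mod 94).

67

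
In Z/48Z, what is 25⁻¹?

25

48 = 1×25 + 23
25 = 1×23 + 2
23 = 11×2 + 1
2 = 2×1 + 0
gcd(25, 48) = 1, so the inverse exists.
Bézout: 1 = 12×48 − 23×25.
So 25⁻¹ ≡ −23 ≡ 25 (mod 48).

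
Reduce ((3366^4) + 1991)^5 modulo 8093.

(3366)^4 ≡ 2885 (mod 8093)
2885 + 1991 = 4876
(4876)^5 ≡ 7662 (mod 8093)

7662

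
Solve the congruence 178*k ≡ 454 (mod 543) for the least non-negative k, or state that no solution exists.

gcd(178, 543) = 1, so a unique solution mod 543 exists.
178⁻¹ ≡ 241 (mod 543).
k ≡ 241*454 ≡ 271 (mod 543).

271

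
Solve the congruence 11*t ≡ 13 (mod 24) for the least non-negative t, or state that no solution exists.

23

gcd(11, 24) = 1, so a unique solution mod 24 exists.
11⁻¹ ≡ 11 (mod 24).
t ≡ 11*13 ≡ 23 (mod 24).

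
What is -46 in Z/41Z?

-46 = -2*41 + 36, so -46 ≡ 36 (mod 41).

36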